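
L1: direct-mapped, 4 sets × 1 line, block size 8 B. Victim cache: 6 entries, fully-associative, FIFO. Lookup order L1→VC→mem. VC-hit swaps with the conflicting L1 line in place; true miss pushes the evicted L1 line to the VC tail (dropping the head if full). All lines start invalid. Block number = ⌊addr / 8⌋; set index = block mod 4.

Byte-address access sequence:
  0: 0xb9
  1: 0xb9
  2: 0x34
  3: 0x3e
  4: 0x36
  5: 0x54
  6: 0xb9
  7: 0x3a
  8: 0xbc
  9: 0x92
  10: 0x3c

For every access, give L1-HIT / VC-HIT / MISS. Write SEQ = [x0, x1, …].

#0 0xb9→b23/s3 MISS; vc=[]
#1 0xb9→b23/s3 L1-HIT; vc=[]
#2 0x34→b6/s2 MISS; vc=[]
#3 0x3e→b7/s3 MISS; vc=[23]
#4 0x36→b6/s2 L1-HIT; vc=[23]
#5 0x54→b10/s2 MISS; vc=[23,6]
#6 0xb9→b23/s3 VC-HIT; vc=[7,6]
#7 0x3a→b7/s3 VC-HIT; vc=[23,6]
#8 0xbc→b23/s3 VC-HIT; vc=[7,6]
#9 0x92→b18/s2 MISS; vc=[7,6,10]
#10 0x3c→b7/s3 VC-HIT; vc=[23,6,10]

SEQ = [MISS, L1-HIT, MISS, MISS, L1-HIT, MISS, VC-HIT, VC-HIT, VC-HIT, MISS, VC-HIT]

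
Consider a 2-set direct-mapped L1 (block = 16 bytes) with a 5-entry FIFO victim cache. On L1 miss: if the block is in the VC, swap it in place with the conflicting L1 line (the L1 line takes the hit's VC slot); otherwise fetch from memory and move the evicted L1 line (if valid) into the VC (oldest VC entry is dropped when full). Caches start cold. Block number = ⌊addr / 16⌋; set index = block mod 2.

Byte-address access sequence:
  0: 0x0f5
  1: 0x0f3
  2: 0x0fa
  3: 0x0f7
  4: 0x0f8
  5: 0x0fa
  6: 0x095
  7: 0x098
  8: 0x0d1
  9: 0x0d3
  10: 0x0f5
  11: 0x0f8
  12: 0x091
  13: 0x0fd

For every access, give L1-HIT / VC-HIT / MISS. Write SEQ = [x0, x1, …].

  [0] addr=0xf5 blk=15 s=1: MISS | VC []
  [1] addr=0xf3 blk=15 s=1: L1-HIT | VC []
  [2] addr=0xfa blk=15 s=1: L1-HIT | VC []
  [3] addr=0xf7 blk=15 s=1: L1-HIT | VC []
  [4] addr=0xf8 blk=15 s=1: L1-HIT | VC []
  [5] addr=0xfa blk=15 s=1: L1-HIT | VC []
  [6] addr=0x95 blk=9 s=1: MISS | VC [15]
  [7] addr=0x98 blk=9 s=1: L1-HIT | VC [15]
  [8] addr=0xd1 blk=13 s=1: MISS | VC [15, 9]
  [9] addr=0xd3 blk=13 s=1: L1-HIT | VC [15, 9]
  [10] addr=0xf5 blk=15 s=1: VC-HIT | VC [13, 9]
  [11] addr=0xf8 blk=15 s=1: L1-HIT | VC [13, 9]
  [12] addr=0x91 blk=9 s=1: VC-HIT | VC [13, 15]
  [13] addr=0xfd blk=15 s=1: VC-HIT | VC [13, 9]

SEQ = [MISS, L1-HIT, L1-HIT, L1-HIT, L1-HIT, L1-HIT, MISS, L1-HIT, MISS, L1-HIT, VC-HIT, L1-HIT, VC-HIT, VC-HIT]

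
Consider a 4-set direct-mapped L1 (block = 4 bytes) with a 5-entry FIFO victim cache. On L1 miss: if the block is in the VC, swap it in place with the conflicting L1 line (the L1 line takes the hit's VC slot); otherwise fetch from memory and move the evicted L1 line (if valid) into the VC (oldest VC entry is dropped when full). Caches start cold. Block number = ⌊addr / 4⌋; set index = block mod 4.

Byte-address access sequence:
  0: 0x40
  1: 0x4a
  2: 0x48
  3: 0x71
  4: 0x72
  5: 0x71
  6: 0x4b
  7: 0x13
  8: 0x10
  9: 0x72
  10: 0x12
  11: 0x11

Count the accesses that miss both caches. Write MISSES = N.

0: 0x40 (blk 16, set 0) → MISS  vc=[]
1: 0x4a (blk 18, set 2) → MISS  vc=[]
2: 0x48 (blk 18, set 2) → L1-HIT  vc=[]
3: 0x71 (blk 28, set 0) → MISS  vc=[16]
4: 0x72 (blk 28, set 0) → L1-HIT  vc=[16]
5: 0x71 (blk 28, set 0) → L1-HIT  vc=[16]
6: 0x4b (blk 18, set 2) → L1-HIT  vc=[16]
7: 0x13 (blk 4, set 0) → MISS  vc=[16, 28]
8: 0x10 (blk 4, set 0) → L1-HIT  vc=[16, 28]
9: 0x72 (blk 28, set 0) → VC-HIT  vc=[16, 4]
10: 0x12 (blk 4, set 0) → VC-HIT  vc=[16, 28]
11: 0x11 (blk 4, set 0) → L1-HIT  vc=[16, 28]

MISSES = 4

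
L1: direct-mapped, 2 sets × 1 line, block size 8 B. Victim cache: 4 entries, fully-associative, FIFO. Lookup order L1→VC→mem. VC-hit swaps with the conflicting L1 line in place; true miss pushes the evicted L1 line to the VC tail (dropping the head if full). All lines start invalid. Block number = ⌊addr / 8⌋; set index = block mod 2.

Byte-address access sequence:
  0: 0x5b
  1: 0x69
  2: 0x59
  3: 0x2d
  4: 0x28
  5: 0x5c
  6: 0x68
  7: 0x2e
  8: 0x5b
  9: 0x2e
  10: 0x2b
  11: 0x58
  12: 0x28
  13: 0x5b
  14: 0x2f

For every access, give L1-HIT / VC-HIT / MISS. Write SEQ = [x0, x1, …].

SEQ = [MISS, MISS, VC-HIT, MISS, L1-HIT, VC-HIT, VC-HIT, VC-HIT, VC-HIT, VC-HIT, L1-HIT, VC-HIT, VC-HIT, VC-HIT, VC-HIT]

0: 0x5b (blk 11, set 1) → MISS  vc=[]
1: 0x69 (blk 13, set 1) → MISS  vc=[11]
2: 0x59 (blk 11, set 1) → VC-HIT  vc=[13]
3: 0x2d (blk 5, set 1) → MISS  vc=[13, 11]
4: 0x28 (blk 5, set 1) → L1-HIT  vc=[13, 11]
5: 0x5c (blk 11, set 1) → VC-HIT  vc=[13, 5]
6: 0x68 (blk 13, set 1) → VC-HIT  vc=[11, 5]
7: 0x2e (blk 5, set 1) → VC-HIT  vc=[11, 13]
8: 0x5b (blk 11, set 1) → VC-HIT  vc=[5, 13]
9: 0x2e (blk 5, set 1) → VC-HIT  vc=[11, 13]
10: 0x2b (blk 5, set 1) → L1-HIT  vc=[11, 13]
11: 0x58 (blk 11, set 1) → VC-HIT  vc=[5, 13]
12: 0x28 (blk 5, set 1) → VC-HIT  vc=[11, 13]
13: 0x5b (blk 11, set 1) → VC-HIT  vc=[5, 13]
14: 0x2f (blk 5, set 1) → VC-HIT  vc=[11, 13]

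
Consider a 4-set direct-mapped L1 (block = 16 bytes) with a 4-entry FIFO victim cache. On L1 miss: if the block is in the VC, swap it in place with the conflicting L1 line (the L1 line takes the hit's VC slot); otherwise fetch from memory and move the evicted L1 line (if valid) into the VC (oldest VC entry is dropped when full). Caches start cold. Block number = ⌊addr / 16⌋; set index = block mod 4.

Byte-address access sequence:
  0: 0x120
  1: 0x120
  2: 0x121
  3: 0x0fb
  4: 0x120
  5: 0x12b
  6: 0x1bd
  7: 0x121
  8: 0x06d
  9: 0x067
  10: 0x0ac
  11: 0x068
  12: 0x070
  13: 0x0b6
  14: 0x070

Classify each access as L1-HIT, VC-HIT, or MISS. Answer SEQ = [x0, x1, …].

0: 0x120 (blk 18, set 2) → MISS  vc=[]
1: 0x120 (blk 18, set 2) → L1-HIT  vc=[]
2: 0x121 (blk 18, set 2) → L1-HIT  vc=[]
3: 0xfb (blk 15, set 3) → MISS  vc=[]
4: 0x120 (blk 18, set 2) → L1-HIT  vc=[]
5: 0x12b (blk 18, set 2) → L1-HIT  vc=[]
6: 0x1bd (blk 27, set 3) → MISS  vc=[15]
7: 0x121 (blk 18, set 2) → L1-HIT  vc=[15]
8: 0x6d (blk 6, set 2) → MISS  vc=[15, 18]
9: 0x67 (blk 6, set 2) → L1-HIT  vc=[15, 18]
10: 0xac (blk 10, set 2) → MISS  vc=[15, 18, 6]
11: 0x68 (blk 6, set 2) → VC-HIT  vc=[15, 18, 10]
12: 0x70 (blk 7, set 3) → MISS  vc=[15, 18, 10, 27]
13: 0xb6 (blk 11, set 3) → MISS  vc=[18, 10, 27, 7]
14: 0x70 (blk 7, set 3) → VC-HIT  vc=[18, 10, 27, 11]

SEQ = [MISS, L1-HIT, L1-HIT, MISS, L1-HIT, L1-HIT, MISS, L1-HIT, MISS, L1-HIT, MISS, VC-HIT, MISS, MISS, VC-HIT]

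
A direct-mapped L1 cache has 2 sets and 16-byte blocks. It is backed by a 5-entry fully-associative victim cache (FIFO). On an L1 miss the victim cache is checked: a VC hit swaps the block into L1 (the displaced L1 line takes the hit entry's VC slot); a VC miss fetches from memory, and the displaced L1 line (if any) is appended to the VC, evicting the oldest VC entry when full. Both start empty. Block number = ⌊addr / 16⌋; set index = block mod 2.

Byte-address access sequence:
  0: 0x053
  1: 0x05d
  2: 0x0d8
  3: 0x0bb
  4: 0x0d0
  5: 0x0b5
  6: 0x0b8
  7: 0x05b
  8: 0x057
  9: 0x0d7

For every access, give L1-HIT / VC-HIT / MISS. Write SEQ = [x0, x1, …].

  [0] addr=0x53 blk=5 s=1: MISS | VC []
  [1] addr=0x5d blk=5 s=1: L1-HIT | VC []
  [2] addr=0xd8 blk=13 s=1: MISS | VC [5]
  [3] addr=0xbb blk=11 s=1: MISS | VC [5, 13]
  [4] addr=0xd0 blk=13 s=1: VC-HIT | VC [5, 11]
  [5] addr=0xb5 blk=11 s=1: VC-HIT | VC [5, 13]
  [6] addr=0xb8 blk=11 s=1: L1-HIT | VC [5, 13]
  [7] addr=0x5b blk=5 s=1: VC-HIT | VC [11, 13]
  [8] addr=0x57 blk=5 s=1: L1-HIT | VC [11, 13]
  [9] addr=0xd7 blk=13 s=1: VC-HIT | VC [11, 5]

SEQ = [MISS, L1-HIT, MISS, MISS, VC-HIT, VC-HIT, L1-HIT, VC-HIT, L1-HIT, VC-HIT]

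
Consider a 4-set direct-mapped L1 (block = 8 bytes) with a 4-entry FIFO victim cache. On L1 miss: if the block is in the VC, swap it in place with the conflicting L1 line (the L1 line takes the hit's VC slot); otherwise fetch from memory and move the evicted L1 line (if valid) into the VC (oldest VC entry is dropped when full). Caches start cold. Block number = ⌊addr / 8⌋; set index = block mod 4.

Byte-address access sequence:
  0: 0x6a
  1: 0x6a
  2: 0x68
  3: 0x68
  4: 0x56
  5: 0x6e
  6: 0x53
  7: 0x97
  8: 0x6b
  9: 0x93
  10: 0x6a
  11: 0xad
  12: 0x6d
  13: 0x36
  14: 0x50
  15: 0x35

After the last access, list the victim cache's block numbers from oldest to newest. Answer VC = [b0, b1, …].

0: 0x6a (blk 13, set 1) → MISS  vc=[]
1: 0x6a (blk 13, set 1) → L1-HIT  vc=[]
2: 0x68 (blk 13, set 1) → L1-HIT  vc=[]
3: 0x68 (blk 13, set 1) → L1-HIT  vc=[]
4: 0x56 (blk 10, set 2) → MISS  vc=[]
5: 0x6e (blk 13, set 1) → L1-HIT  vc=[]
6: 0x53 (blk 10, set 2) → L1-HIT  vc=[]
7: 0x97 (blk 18, set 2) → MISS  vc=[10]
8: 0x6b (blk 13, set 1) → L1-HIT  vc=[10]
9: 0x93 (blk 18, set 2) → L1-HIT  vc=[10]
10: 0x6a (blk 13, set 1) → L1-HIT  vc=[10]
11: 0xad (blk 21, set 1) → MISS  vc=[10, 13]
12: 0x6d (blk 13, set 1) → VC-HIT  vc=[10, 21]
13: 0x36 (blk 6, set 2) → MISS  vc=[10, 21, 18]
14: 0x50 (blk 10, set 2) → VC-HIT  vc=[6, 21, 18]
15: 0x35 (blk 6, set 2) → VC-HIT  vc=[10, 21, 18]

VC = [10, 21, 18]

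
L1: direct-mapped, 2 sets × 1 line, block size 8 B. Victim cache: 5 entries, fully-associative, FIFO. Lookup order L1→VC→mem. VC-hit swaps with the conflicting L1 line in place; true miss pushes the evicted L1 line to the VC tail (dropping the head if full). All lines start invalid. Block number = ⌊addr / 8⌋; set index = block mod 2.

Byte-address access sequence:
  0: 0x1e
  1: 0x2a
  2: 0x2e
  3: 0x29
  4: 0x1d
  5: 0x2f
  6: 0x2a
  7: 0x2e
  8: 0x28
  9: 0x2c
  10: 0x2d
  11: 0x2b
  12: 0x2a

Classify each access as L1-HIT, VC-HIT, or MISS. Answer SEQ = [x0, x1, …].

0: 0x1e (blk 3, set 1) → MISS  vc=[]
1: 0x2a (blk 5, set 1) → MISS  vc=[3]
2: 0x2e (blk 5, set 1) → L1-HIT  vc=[3]
3: 0x29 (blk 5, set 1) → L1-HIT  vc=[3]
4: 0x1d (blk 3, set 1) → VC-HIT  vc=[5]
5: 0x2f (blk 5, set 1) → VC-HIT  vc=[3]
6: 0x2a (blk 5, set 1) → L1-HIT  vc=[3]
7: 0x2e (blk 5, set 1) → L1-HIT  vc=[3]
8: 0x28 (blk 5, set 1) → L1-HIT  vc=[3]
9: 0x2c (blk 5, set 1) → L1-HIT  vc=[3]
10: 0x2d (blk 5, set 1) → L1-HIT  vc=[3]
11: 0x2b (blk 5, set 1) → L1-HIT  vc=[3]
12: 0x2a (blk 5, set 1) → L1-HIT  vc=[3]

SEQ = [MISS, MISS, L1-HIT, L1-HIT, VC-HIT, VC-HIT, L1-HIT, L1-HIT, L1-HIT, L1-HIT, L1-HIT, L1-HIT, L1-HIT]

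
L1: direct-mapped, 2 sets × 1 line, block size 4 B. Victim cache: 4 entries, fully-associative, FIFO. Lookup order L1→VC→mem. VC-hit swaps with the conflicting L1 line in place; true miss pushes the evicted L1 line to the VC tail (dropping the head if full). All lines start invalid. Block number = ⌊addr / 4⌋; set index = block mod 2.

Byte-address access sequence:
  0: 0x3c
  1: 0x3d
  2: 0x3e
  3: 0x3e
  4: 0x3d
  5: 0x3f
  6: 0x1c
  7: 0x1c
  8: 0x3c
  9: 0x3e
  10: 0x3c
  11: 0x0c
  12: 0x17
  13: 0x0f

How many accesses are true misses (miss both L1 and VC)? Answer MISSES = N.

  [0] addr=0x3c blk=15 s=1: MISS | VC []
  [1] addr=0x3d blk=15 s=1: L1-HIT | VC []
  [2] addr=0x3e blk=15 s=1: L1-HIT | VC []
  [3] addr=0x3e blk=15 s=1: L1-HIT | VC []
  [4] addr=0x3d blk=15 s=1: L1-HIT | VC []
  [5] addr=0x3f blk=15 s=1: L1-HIT | VC []
  [6] addr=0x1c blk=7 s=1: MISS | VC [15]
  [7] addr=0x1c blk=7 s=1: L1-HIT | VC [15]
  [8] addr=0x3c blk=15 s=1: VC-HIT | VC [7]
  [9] addr=0x3e blk=15 s=1: L1-HIT | VC [7]
  [10] addr=0x3c blk=15 s=1: L1-HIT | VC [7]
  [11] addr=0xc blk=3 s=1: MISS | VC [7, 15]
  [12] addr=0x17 blk=5 s=1: MISS | VC [7, 15, 3]
  [13] addr=0xf blk=3 s=1: VC-HIT | VC [7, 15, 5]

MISSES = 4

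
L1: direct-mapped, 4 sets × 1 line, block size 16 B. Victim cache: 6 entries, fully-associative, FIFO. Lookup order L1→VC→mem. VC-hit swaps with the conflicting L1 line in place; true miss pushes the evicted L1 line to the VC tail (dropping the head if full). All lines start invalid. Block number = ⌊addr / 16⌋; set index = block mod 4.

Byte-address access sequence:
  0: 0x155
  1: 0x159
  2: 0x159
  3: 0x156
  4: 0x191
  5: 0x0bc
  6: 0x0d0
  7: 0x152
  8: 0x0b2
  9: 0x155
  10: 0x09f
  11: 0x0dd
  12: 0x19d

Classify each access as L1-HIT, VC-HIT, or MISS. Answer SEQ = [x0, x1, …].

0: 0x155 (blk 21, set 1) → MISS  vc=[]
1: 0x159 (blk 21, set 1) → L1-HIT  vc=[]
2: 0x159 (blk 21, set 1) → L1-HIT  vc=[]
3: 0x156 (blk 21, set 1) → L1-HIT  vc=[]
4: 0x191 (blk 25, set 1) → MISS  vc=[21]
5: 0xbc (blk 11, set 3) → MISS  vc=[21]
6: 0xd0 (blk 13, set 1) → MISS  vc=[21, 25]
7: 0x152 (blk 21, set 1) → VC-HIT  vc=[13, 25]
8: 0xb2 (blk 11, set 3) → L1-HIT  vc=[13, 25]
9: 0x155 (blk 21, set 1) → L1-HIT  vc=[13, 25]
10: 0x9f (blk 9, set 1) → MISS  vc=[13, 25, 21]
11: 0xdd (blk 13, set 1) → VC-HIT  vc=[9, 25, 21]
12: 0x19d (blk 25, set 1) → VC-HIT  vc=[9, 13, 21]

SEQ = [MISS, L1-HIT, L1-HIT, L1-HIT, MISS, MISS, MISS, VC-HIT, L1-HIT, L1-HIT, MISS, VC-HIT, VC-HIT]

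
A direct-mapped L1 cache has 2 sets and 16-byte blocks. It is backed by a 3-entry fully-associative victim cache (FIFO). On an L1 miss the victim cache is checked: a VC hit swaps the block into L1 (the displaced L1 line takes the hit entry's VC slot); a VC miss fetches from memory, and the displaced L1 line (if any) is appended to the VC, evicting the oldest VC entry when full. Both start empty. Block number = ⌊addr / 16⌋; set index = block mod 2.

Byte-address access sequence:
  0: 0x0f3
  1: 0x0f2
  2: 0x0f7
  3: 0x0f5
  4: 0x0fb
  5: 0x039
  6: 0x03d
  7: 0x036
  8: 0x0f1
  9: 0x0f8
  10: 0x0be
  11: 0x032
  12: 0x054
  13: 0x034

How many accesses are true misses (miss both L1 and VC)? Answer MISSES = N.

MISSES = 4

#0 0xf3→b15/s1 MISS; vc=[]
#1 0xf2→b15/s1 L1-HIT; vc=[]
#2 0xf7→b15/s1 L1-HIT; vc=[]
#3 0xf5→b15/s1 L1-HIT; vc=[]
#4 0xfb→b15/s1 L1-HIT; vc=[]
#5 0x39→b3/s1 MISS; vc=[15]
#6 0x3d→b3/s1 L1-HIT; vc=[15]
#7 0x36→b3/s1 L1-HIT; vc=[15]
#8 0xf1→b15/s1 VC-HIT; vc=[3]
#9 0xf8→b15/s1 L1-HIT; vc=[3]
#10 0xbe→b11/s1 MISS; vc=[3,15]
#11 0x32→b3/s1 VC-HIT; vc=[11,15]
#12 0x54→b5/s1 MISS; vc=[11,15,3]
#13 0x34→b3/s1 VC-HIT; vc=[11,15,5]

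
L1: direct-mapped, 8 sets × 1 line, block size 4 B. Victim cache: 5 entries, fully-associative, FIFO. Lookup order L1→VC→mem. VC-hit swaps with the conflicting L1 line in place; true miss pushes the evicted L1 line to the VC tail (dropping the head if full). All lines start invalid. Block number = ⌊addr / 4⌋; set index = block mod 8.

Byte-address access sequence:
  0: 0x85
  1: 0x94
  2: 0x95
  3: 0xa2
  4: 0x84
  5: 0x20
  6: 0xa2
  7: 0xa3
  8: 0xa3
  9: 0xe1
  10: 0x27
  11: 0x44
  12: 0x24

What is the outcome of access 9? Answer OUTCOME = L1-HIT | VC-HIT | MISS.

  [0] addr=0x85 blk=33 s=1: MISS | VC []
  [1] addr=0x94 blk=37 s=5: MISS | VC []
  [2] addr=0x95 blk=37 s=5: L1-HIT | VC []
  [3] addr=0xa2 blk=40 s=0: MISS | VC []
  [4] addr=0x84 blk=33 s=1: L1-HIT | VC []
  [5] addr=0x20 blk=8 s=0: MISS | VC [40]
  [6] addr=0xa2 blk=40 s=0: VC-HIT | VC [8]
  [7] addr=0xa3 blk=40 s=0: L1-HIT | VC [8]
  [8] addr=0xa3 blk=40 s=0: L1-HIT | VC [8]
  [9] addr=0xe1 blk=56 s=0: MISS | VC [8, 40]
  [10] addr=0x27 blk=9 s=1: MISS | VC [8, 40, 33]
  [11] addr=0x44 blk=17 s=1: MISS | VC [8, 40, 33, 9]
  [12] addr=0x24 blk=9 s=1: VC-HIT | VC [8, 40, 33, 17]

OUTCOME = MISS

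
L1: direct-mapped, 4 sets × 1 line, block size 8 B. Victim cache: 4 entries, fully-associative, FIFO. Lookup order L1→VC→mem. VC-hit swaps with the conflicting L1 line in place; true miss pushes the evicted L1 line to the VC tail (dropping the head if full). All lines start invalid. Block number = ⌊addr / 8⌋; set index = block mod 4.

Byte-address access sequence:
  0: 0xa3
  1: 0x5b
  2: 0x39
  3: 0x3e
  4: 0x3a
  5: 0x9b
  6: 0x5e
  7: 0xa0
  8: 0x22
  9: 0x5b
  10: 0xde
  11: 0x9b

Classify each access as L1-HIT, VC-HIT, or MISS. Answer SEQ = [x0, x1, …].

SEQ = [MISS, MISS, MISS, L1-HIT, L1-HIT, MISS, VC-HIT, L1-HIT, MISS, L1-HIT, MISS, VC-HIT]

  [0] addr=0xa3 blk=20 s=0: MISS | VC []
  [1] addr=0x5b blk=11 s=3: MISS | VC []
  [2] addr=0x39 blk=7 s=3: MISS | VC [11]
  [3] addr=0x3e blk=7 s=3: L1-HIT | VC [11]
  [4] addr=0x3a blk=7 s=3: L1-HIT | VC [11]
  [5] addr=0x9b blk=19 s=3: MISS | VC [11, 7]
  [6] addr=0x5e blk=11 s=3: VC-HIT | VC [19, 7]
  [7] addr=0xa0 blk=20 s=0: L1-HIT | VC [19, 7]
  [8] addr=0x22 blk=4 s=0: MISS | VC [19, 7, 20]
  [9] addr=0x5b blk=11 s=3: L1-HIT | VC [19, 7, 20]
  [10] addr=0xde blk=27 s=3: MISS | VC [19, 7, 20, 11]
  [11] addr=0x9b blk=19 s=3: VC-HIT | VC [27, 7, 20, 11]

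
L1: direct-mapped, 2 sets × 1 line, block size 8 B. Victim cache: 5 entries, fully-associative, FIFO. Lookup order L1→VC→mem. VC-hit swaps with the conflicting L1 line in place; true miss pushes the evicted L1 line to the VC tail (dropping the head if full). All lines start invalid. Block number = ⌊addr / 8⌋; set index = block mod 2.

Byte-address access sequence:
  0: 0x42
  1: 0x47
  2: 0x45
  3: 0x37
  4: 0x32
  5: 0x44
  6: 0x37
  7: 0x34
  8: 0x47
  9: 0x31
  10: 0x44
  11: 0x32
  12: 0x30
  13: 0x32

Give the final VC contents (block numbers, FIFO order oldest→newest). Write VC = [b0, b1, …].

0: 0x42 (blk 8, set 0) → MISS  vc=[]
1: 0x47 (blk 8, set 0) → L1-HIT  vc=[]
2: 0x45 (blk 8, set 0) → L1-HIT  vc=[]
3: 0x37 (blk 6, set 0) → MISS  vc=[8]
4: 0x32 (blk 6, set 0) → L1-HIT  vc=[8]
5: 0x44 (blk 8, set 0) → VC-HIT  vc=[6]
6: 0x37 (blk 6, set 0) → VC-HIT  vc=[8]
7: 0x34 (blk 6, set 0) → L1-HIT  vc=[8]
8: 0x47 (blk 8, set 0) → VC-HIT  vc=[6]
9: 0x31 (blk 6, set 0) → VC-HIT  vc=[8]
10: 0x44 (blk 8, set 0) → VC-HIT  vc=[6]
11: 0x32 (blk 6, set 0) → VC-HIT  vc=[8]
12: 0x30 (blk 6, set 0) → L1-HIT  vc=[8]
13: 0x32 (blk 6, set 0) → L1-HIT  vc=[8]

VC = [8]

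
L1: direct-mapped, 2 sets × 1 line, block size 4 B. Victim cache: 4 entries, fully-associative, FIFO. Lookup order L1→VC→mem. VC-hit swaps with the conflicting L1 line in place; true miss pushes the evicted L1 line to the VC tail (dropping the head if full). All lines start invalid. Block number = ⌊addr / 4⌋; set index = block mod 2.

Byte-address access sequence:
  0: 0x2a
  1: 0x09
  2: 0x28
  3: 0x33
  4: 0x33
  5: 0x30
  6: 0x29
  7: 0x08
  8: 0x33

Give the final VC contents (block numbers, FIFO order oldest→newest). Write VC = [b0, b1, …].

#0 0x2a→b10/s0 MISS; vc=[]
#1 0x9→b2/s0 MISS; vc=[10]
#2 0x28→b10/s0 VC-HIT; vc=[2]
#3 0x33→b12/s0 MISS; vc=[2,10]
#4 0x33→b12/s0 L1-HIT; vc=[2,10]
#5 0x30→b12/s0 L1-HIT; vc=[2,10]
#6 0x29→b10/s0 VC-HIT; vc=[2,12]
#7 0x8→b2/s0 VC-HIT; vc=[10,12]
#8 0x33→b12/s0 VC-HIT; vc=[10,2]

VC = [10, 2]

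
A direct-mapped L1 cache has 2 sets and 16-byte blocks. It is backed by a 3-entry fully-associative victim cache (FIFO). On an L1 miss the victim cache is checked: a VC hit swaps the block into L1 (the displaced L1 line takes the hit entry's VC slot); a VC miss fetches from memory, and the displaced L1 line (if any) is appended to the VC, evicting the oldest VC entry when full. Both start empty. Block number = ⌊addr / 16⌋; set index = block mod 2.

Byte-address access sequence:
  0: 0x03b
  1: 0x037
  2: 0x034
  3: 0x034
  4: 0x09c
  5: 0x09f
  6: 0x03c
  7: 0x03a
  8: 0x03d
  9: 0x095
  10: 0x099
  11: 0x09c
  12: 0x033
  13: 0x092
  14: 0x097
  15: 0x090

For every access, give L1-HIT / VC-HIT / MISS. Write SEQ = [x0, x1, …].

#0 0x3b→b3/s1 MISS; vc=[]
#1 0x37→b3/s1 L1-HIT; vc=[]
#2 0x34→b3/s1 L1-HIT; vc=[]
#3 0x34→b3/s1 L1-HIT; vc=[]
#4 0x9c→b9/s1 MISS; vc=[3]
#5 0x9f→b9/s1 L1-HIT; vc=[3]
#6 0x3c→b3/s1 VC-HIT; vc=[9]
#7 0x3a→b3/s1 L1-HIT; vc=[9]
#8 0x3d→b3/s1 L1-HIT; vc=[9]
#9 0x95→b9/s1 VC-HIT; vc=[3]
#10 0x99→b9/s1 L1-HIT; vc=[3]
#11 0x9c→b9/s1 L1-HIT; vc=[3]
#12 0x33→b3/s1 VC-HIT; vc=[9]
#13 0x92→b9/s1 VC-HIT; vc=[3]
#14 0x97→b9/s1 L1-HIT; vc=[3]
#15 0x90→b9/s1 L1-HIT; vc=[3]

SEQ = [MISS, L1-HIT, L1-HIT, L1-HIT, MISS, L1-HIT, VC-HIT, L1-HIT, L1-HIT, VC-HIT, L1-HIT, L1-HIT, VC-HIT, VC-HIT, L1-HIT, L1-HIT]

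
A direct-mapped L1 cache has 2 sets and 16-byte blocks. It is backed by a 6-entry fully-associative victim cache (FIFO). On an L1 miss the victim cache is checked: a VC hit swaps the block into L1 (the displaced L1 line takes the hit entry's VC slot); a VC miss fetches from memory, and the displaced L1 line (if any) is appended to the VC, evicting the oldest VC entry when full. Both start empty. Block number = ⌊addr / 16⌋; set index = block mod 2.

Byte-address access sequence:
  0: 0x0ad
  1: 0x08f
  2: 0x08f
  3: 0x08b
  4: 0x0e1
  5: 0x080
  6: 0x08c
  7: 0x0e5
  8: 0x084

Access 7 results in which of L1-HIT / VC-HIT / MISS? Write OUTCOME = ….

#0 0xad→b10/s0 MISS; vc=[]
#1 0x8f→b8/s0 MISS; vc=[10]
#2 0x8f→b8/s0 L1-HIT; vc=[10]
#3 0x8b→b8/s0 L1-HIT; vc=[10]
#4 0xe1→b14/s0 MISS; vc=[10,8]
#5 0x80→b8/s0 VC-HIT; vc=[10,14]
#6 0x8c→b8/s0 L1-HIT; vc=[10,14]
#7 0xe5→b14/s0 VC-HIT; vc=[10,8]
#8 0x84→b8/s0 VC-HIT; vc=[10,14]

OUTCOME = VC-HIT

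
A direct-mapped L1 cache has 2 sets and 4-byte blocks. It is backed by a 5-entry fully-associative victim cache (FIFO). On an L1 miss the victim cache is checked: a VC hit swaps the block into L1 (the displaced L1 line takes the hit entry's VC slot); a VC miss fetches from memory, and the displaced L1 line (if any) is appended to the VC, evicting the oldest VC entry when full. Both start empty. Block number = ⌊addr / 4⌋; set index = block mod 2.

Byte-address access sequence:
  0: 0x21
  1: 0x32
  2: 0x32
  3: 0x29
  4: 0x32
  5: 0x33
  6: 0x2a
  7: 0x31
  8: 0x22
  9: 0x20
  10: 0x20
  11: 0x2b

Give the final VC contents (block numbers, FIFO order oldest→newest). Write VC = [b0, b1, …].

VC = [12, 8]

#0 0x21→b8/s0 MISS; vc=[]
#1 0x32→b12/s0 MISS; vc=[8]
#2 0x32→b12/s0 L1-HIT; vc=[8]
#3 0x29→b10/s0 MISS; vc=[8,12]
#4 0x32→b12/s0 VC-HIT; vc=[8,10]
#5 0x33→b12/s0 L1-HIT; vc=[8,10]
#6 0x2a→b10/s0 VC-HIT; vc=[8,12]
#7 0x31→b12/s0 VC-HIT; vc=[8,10]
#8 0x22→b8/s0 VC-HIT; vc=[12,10]
#9 0x20→b8/s0 L1-HIT; vc=[12,10]
#10 0x20→b8/s0 L1-HIT; vc=[12,10]
#11 0x2b→b10/s0 VC-HIT; vc=[12,8]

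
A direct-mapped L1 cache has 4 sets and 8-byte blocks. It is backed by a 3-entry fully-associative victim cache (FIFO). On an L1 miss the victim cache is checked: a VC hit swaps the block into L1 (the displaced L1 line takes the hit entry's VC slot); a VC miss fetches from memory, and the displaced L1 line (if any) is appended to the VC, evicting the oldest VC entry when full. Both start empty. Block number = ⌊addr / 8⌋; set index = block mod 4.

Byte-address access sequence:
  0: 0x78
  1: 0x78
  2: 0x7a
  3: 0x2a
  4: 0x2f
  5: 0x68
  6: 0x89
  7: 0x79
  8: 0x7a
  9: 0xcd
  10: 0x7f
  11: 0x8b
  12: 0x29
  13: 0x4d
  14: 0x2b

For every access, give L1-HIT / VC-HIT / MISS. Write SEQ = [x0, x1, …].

SEQ = [MISS, L1-HIT, L1-HIT, MISS, L1-HIT, MISS, MISS, L1-HIT, L1-HIT, MISS, L1-HIT, VC-HIT, VC-HIT, MISS, VC-HIT]

#0 0x78→b15/s3 MISS; vc=[]
#1 0x78→b15/s3 L1-HIT; vc=[]
#2 0x7a→b15/s3 L1-HIT; vc=[]
#3 0x2a→b5/s1 MISS; vc=[]
#4 0x2f→b5/s1 L1-HIT; vc=[]
#5 0x68→b13/s1 MISS; vc=[5]
#6 0x89→b17/s1 MISS; vc=[5,13]
#7 0x79→b15/s3 L1-HIT; vc=[5,13]
#8 0x7a→b15/s3 L1-HIT; vc=[5,13]
#9 0xcd→b25/s1 MISS; vc=[5,13,17]
#10 0x7f→b15/s3 L1-HIT; vc=[5,13,17]
#11 0x8b→b17/s1 VC-HIT; vc=[5,13,25]
#12 0x29→b5/s1 VC-HIT; vc=[17,13,25]
#13 0x4d→b9/s1 MISS; vc=[13,25,5]
#14 0x2b→b5/s1 VC-HIT; vc=[13,25,9]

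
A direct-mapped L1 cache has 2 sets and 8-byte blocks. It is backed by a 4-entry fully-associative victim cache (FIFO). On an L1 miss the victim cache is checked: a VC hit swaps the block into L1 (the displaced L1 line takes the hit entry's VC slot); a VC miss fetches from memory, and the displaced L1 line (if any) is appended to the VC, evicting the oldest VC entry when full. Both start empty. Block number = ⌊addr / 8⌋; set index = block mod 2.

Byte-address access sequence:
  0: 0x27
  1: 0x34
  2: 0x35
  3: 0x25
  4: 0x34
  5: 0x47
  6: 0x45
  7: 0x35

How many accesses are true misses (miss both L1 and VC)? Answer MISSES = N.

0: 0x27 (blk 4, set 0) → MISS  vc=[]
1: 0x34 (blk 6, set 0) → MISS  vc=[4]
2: 0x35 (blk 6, set 0) → L1-HIT  vc=[4]
3: 0x25 (blk 4, set 0) → VC-HIT  vc=[6]
4: 0x34 (blk 6, set 0) → VC-HIT  vc=[4]
5: 0x47 (blk 8, set 0) → MISS  vc=[4, 6]
6: 0x45 (blk 8, set 0) → L1-HIT  vc=[4, 6]
7: 0x35 (blk 6, set 0) → VC-HIT  vc=[4, 8]

MISSES = 3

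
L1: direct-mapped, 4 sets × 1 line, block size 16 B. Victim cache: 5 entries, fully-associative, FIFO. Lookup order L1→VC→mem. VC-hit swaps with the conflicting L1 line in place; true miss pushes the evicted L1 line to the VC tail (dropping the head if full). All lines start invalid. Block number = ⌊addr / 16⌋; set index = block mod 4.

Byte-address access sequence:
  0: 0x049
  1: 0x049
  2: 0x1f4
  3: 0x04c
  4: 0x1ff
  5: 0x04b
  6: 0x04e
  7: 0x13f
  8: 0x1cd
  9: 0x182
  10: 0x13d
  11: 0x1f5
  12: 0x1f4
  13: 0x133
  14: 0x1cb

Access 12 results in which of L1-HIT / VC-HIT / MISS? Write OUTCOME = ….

#0 0x49→b4/s0 MISS; vc=[]
#1 0x49→b4/s0 L1-HIT; vc=[]
#2 0x1f4→b31/s3 MISS; vc=[]
#3 0x4c→b4/s0 L1-HIT; vc=[]
#4 0x1ff→b31/s3 L1-HIT; vc=[]
#5 0x4b→b4/s0 L1-HIT; vc=[]
#6 0x4e→b4/s0 L1-HIT; vc=[]
#7 0x13f→b19/s3 MISS; vc=[31]
#8 0x1cd→b28/s0 MISS; vc=[31,4]
#9 0x182→b24/s0 MISS; vc=[31,4,28]
#10 0x13d→b19/s3 L1-HIT; vc=[31,4,28]
#11 0x1f5→b31/s3 VC-HIT; vc=[19,4,28]
#12 0x1f4→b31/s3 L1-HIT; vc=[19,4,28]
#13 0x133→b19/s3 VC-HIT; vc=[31,4,28]
#14 0x1cb→b28/s0 VC-HIT; vc=[31,4,24]

OUTCOME = L1-HIT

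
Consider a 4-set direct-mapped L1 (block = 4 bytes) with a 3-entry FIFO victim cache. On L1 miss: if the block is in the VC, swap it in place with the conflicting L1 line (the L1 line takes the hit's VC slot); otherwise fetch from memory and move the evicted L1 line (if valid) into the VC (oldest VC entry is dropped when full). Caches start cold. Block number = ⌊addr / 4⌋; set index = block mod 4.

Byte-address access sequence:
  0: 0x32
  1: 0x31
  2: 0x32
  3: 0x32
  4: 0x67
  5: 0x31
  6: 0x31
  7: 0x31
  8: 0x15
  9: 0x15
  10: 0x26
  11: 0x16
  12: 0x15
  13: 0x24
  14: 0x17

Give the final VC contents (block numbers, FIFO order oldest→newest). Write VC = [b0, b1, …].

VC = [25, 9]

0: 0x32 (blk 12, set 0) → MISS  vc=[]
1: 0x31 (blk 12, set 0) → L1-HIT  vc=[]
2: 0x32 (blk 12, set 0) → L1-HIT  vc=[]
3: 0x32 (blk 12, set 0) → L1-HIT  vc=[]
4: 0x67 (blk 25, set 1) → MISS  vc=[]
5: 0x31 (blk 12, set 0) → L1-HIT  vc=[]
6: 0x31 (blk 12, set 0) → L1-HIT  vc=[]
7: 0x31 (blk 12, set 0) → L1-HIT  vc=[]
8: 0x15 (blk 5, set 1) → MISS  vc=[25]
9: 0x15 (blk 5, set 1) → L1-HIT  vc=[25]
10: 0x26 (blk 9, set 1) → MISS  vc=[25, 5]
11: 0x16 (blk 5, set 1) → VC-HIT  vc=[25, 9]
12: 0x15 (blk 5, set 1) → L1-HIT  vc=[25, 9]
13: 0x24 (blk 9, set 1) → VC-HIT  vc=[25, 5]
14: 0x17 (blk 5, set 1) → VC-HIT  vc=[25, 9]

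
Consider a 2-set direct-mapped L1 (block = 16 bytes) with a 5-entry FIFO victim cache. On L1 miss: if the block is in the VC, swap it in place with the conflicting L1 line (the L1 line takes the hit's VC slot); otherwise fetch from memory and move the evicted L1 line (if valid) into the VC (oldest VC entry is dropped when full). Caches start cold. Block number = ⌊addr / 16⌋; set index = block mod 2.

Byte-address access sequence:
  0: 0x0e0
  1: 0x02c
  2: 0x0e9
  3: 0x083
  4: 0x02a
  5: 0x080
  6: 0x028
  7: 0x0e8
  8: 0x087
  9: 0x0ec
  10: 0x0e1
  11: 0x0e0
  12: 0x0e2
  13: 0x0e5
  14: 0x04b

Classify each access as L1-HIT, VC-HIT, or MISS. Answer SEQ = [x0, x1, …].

  [0] addr=0xe0 blk=14 s=0: MISS | VC []
  [1] addr=0x2c blk=2 s=0: MISS | VC [14]
  [2] addr=0xe9 blk=14 s=0: VC-HIT | VC [2]
  [3] addr=0x83 blk=8 s=0: MISS | VC [2, 14]
  [4] addr=0x2a blk=2 s=0: VC-HIT | VC [8, 14]
  [5] addr=0x80 blk=8 s=0: VC-HIT | VC [2, 14]
  [6] addr=0x28 blk=2 s=0: VC-HIT | VC [8, 14]
  [7] addr=0xe8 blk=14 s=0: VC-HIT | VC [8, 2]
  [8] addr=0x87 blk=8 s=0: VC-HIT | VC [14, 2]
  [9] addr=0xec blk=14 s=0: VC-HIT | VC [8, 2]
  [10] addr=0xe1 blk=14 s=0: L1-HIT | VC [8, 2]
  [11] addr=0xe0 blk=14 s=0: L1-HIT | VC [8, 2]
  [12] addr=0xe2 blk=14 s=0: L1-HIT | VC [8, 2]
  [13] addr=0xe5 blk=14 s=0: L1-HIT | VC [8, 2]
  [14] addr=0x4b blk=4 s=0: MISS | VC [8, 2, 14]

SEQ = [MISS, MISS, VC-HIT, MISS, VC-HIT, VC-HIT, VC-HIT, VC-HIT, VC-HIT, VC-HIT, L1-HIT, L1-HIT, L1-HIT, L1-HIT, MISS]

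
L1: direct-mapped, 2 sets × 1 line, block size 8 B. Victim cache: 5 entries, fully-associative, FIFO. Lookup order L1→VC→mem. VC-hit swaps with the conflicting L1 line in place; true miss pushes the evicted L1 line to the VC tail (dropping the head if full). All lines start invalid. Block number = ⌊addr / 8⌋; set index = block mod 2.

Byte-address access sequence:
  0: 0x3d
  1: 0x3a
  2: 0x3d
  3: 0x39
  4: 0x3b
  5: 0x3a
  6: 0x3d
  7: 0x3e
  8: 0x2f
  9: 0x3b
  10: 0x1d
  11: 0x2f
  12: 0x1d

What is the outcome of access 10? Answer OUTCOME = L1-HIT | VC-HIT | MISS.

OUTCOME = MISS

  [0] addr=0x3d blk=7 s=1: MISS | VC []
  [1] addr=0x3a blk=7 s=1: L1-HIT | VC []
  [2] addr=0x3d blk=7 s=1: L1-HIT | VC []
  [3] addr=0x39 blk=7 s=1: L1-HIT | VC []
  [4] addr=0x3b blk=7 s=1: L1-HIT | VC []
  [5] addr=0x3a blk=7 s=1: L1-HIT | VC []
  [6] addr=0x3d blk=7 s=1: L1-HIT | VC []
  [7] addr=0x3e blk=7 s=1: L1-HIT | VC []
  [8] addr=0x2f blk=5 s=1: MISS | VC [7]
  [9] addr=0x3b blk=7 s=1: VC-HIT | VC [5]
  [10] addr=0x1d blk=3 s=1: MISS | VC [5, 7]
  [11] addr=0x2f blk=5 s=1: VC-HIT | VC [3, 7]
  [12] addr=0x1d blk=3 s=1: VC-HIT | VC [5, 7]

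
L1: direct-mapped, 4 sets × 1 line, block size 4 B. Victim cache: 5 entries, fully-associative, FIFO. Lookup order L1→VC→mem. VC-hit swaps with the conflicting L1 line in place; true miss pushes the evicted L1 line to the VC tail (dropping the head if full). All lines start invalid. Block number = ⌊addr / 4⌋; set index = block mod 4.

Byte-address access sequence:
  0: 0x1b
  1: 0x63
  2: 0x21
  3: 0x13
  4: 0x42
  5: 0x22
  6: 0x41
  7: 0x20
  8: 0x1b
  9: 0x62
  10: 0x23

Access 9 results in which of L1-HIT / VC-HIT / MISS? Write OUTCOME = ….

OUTCOME = VC-HIT

#0 0x1b→b6/s2 MISS; vc=[]
#1 0x63→b24/s0 MISS; vc=[]
#2 0x21→b8/s0 MISS; vc=[24]
#3 0x13→b4/s0 MISS; vc=[24,8]
#4 0x42→b16/s0 MISS; vc=[24,8,4]
#5 0x22→b8/s0 VC-HIT; vc=[24,16,4]
#6 0x41→b16/s0 VC-HIT; vc=[24,8,4]
#7 0x20→b8/s0 VC-HIT; vc=[24,16,4]
#8 0x1b→b6/s2 L1-HIT; vc=[24,16,4]
#9 0x62→b24/s0 VC-HIT; vc=[8,16,4]
#10 0x23→b8/s0 VC-HIT; vc=[24,16,4]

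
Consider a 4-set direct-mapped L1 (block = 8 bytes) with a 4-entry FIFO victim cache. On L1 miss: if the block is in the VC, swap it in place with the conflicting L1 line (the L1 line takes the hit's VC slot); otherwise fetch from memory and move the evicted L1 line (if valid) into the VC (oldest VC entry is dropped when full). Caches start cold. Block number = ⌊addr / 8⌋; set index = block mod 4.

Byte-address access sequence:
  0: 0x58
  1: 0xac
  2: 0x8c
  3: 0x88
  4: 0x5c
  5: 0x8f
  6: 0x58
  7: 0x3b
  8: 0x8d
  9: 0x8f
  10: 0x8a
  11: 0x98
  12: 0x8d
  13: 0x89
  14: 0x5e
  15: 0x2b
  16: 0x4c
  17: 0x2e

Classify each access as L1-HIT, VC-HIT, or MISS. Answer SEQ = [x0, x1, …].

  [0] addr=0x58 blk=11 s=3: MISS | VC []
  [1] addr=0xac blk=21 s=1: MISS | VC []
  [2] addr=0x8c blk=17 s=1: MISS | VC [21]
  [3] addr=0x88 blk=17 s=1: L1-HIT | VC [21]
  [4] addr=0x5c blk=11 s=3: L1-HIT | VC [21]
  [5] addr=0x8f blk=17 s=1: L1-HIT | VC [21]
  [6] addr=0x58 blk=11 s=3: L1-HIT | VC [21]
  [7] addr=0x3b blk=7 s=3: MISS | VC [21, 11]
  [8] addr=0x8d blk=17 s=1: L1-HIT | VC [21, 11]
  [9] addr=0x8f blk=17 s=1: L1-HIT | VC [21, 11]
  [10] addr=0x8a blk=17 s=1: L1-HIT | VC [21, 11]
  [11] addr=0x98 blk=19 s=3: MISS | VC [21, 11, 7]
  [12] addr=0x8d blk=17 s=1: L1-HIT | VC [21, 11, 7]
  [13] addr=0x89 blk=17 s=1: L1-HIT | VC [21, 11, 7]
  [14] addr=0x5e blk=11 s=3: VC-HIT | VC [21, 19, 7]
  [15] addr=0x2b blk=5 s=1: MISS | VC [21, 19, 7, 17]
  [16] addr=0x4c blk=9 s=1: MISS | VC [19, 7, 17, 5]
  [17] addr=0x2e blk=5 s=1: VC-HIT | VC [19, 7, 17, 9]

SEQ = [MISS, MISS, MISS, L1-HIT, L1-HIT, L1-HIT, L1-HIT, MISS, L1-HIT, L1-HIT, L1-HIT, MISS, L1-HIT, L1-HIT, VC-HIT, MISS, MISS, VC-HIT]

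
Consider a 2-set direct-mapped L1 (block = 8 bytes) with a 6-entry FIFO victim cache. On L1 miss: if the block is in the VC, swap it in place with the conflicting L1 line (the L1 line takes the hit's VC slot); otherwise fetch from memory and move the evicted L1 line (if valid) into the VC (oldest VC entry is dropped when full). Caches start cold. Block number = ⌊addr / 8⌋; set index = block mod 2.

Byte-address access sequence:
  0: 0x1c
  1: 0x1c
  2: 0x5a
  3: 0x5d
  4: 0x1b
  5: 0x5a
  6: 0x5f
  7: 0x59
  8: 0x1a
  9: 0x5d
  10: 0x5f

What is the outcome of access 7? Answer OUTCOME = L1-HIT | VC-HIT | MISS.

#0 0x1c→b3/s1 MISS; vc=[]
#1 0x1c→b3/s1 L1-HIT; vc=[]
#2 0x5a→b11/s1 MISS; vc=[3]
#3 0x5d→b11/s1 L1-HIT; vc=[3]
#4 0x1b→b3/s1 VC-HIT; vc=[11]
#5 0x5a→b11/s1 VC-HIT; vc=[3]
#6 0x5f→b11/s1 L1-HIT; vc=[3]
#7 0x59→b11/s1 L1-HIT; vc=[3]
#8 0x1a→b3/s1 VC-HIT; vc=[11]
#9 0x5d→b11/s1 VC-HIT; vc=[3]
#10 0x5f→b11/s1 L1-HIT; vc=[3]

OUTCOME = L1-HIT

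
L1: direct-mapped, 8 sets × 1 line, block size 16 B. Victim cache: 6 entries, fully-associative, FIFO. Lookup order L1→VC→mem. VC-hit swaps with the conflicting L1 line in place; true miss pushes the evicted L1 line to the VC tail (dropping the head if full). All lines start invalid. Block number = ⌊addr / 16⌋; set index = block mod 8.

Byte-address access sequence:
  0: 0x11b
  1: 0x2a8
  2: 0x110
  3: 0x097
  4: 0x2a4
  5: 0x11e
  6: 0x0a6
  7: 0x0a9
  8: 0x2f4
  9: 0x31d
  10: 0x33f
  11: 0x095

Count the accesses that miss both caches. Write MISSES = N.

MISSES = 7

0: 0x11b (blk 17, set 1) → MISS  vc=[]
1: 0x2a8 (blk 42, set 2) → MISS  vc=[]
2: 0x110 (blk 17, set 1) → L1-HIT  vc=[]
3: 0x97 (blk 9, set 1) → MISS  vc=[17]
4: 0x2a4 (blk 42, set 2) → L1-HIT  vc=[17]
5: 0x11e (blk 17, set 1) → VC-HIT  vc=[9]
6: 0xa6 (blk 10, set 2) → MISS  vc=[9, 42]
7: 0xa9 (blk 10, set 2) → L1-HIT  vc=[9, 42]
8: 0x2f4 (blk 47, set 7) → MISS  vc=[9, 42]
9: 0x31d (blk 49, set 1) → MISS  vc=[9, 42, 17]
10: 0x33f (blk 51, set 3) → MISS  vc=[9, 42, 17]
11: 0x95 (blk 9, set 1) → VC-HIT  vc=[49, 42, 17]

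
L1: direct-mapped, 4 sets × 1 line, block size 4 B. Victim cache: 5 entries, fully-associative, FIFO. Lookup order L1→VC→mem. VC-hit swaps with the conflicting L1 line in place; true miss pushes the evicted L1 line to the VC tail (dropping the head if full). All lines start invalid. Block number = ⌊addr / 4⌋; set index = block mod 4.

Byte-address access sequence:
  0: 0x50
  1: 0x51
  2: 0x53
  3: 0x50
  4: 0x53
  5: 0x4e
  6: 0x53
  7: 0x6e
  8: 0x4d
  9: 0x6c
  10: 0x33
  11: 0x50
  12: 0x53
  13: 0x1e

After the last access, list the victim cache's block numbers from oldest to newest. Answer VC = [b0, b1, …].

#0 0x50→b20/s0 MISS; vc=[]
#1 0x51→b20/s0 L1-HIT; vc=[]
#2 0x53→b20/s0 L1-HIT; vc=[]
#3 0x50→b20/s0 L1-HIT; vc=[]
#4 0x53→b20/s0 L1-HIT; vc=[]
#5 0x4e→b19/s3 MISS; vc=[]
#6 0x53→b20/s0 L1-HIT; vc=[]
#7 0x6e→b27/s3 MISS; vc=[19]
#8 0x4d→b19/s3 VC-HIT; vc=[27]
#9 0x6c→b27/s3 VC-HIT; vc=[19]
#10 0x33→b12/s0 MISS; vc=[19,20]
#11 0x50→b20/s0 VC-HIT; vc=[19,12]
#12 0x53→b20/s0 L1-HIT; vc=[19,12]
#13 0x1e→b7/s3 MISS; vc=[19,12,27]

VC = [19, 12, 27]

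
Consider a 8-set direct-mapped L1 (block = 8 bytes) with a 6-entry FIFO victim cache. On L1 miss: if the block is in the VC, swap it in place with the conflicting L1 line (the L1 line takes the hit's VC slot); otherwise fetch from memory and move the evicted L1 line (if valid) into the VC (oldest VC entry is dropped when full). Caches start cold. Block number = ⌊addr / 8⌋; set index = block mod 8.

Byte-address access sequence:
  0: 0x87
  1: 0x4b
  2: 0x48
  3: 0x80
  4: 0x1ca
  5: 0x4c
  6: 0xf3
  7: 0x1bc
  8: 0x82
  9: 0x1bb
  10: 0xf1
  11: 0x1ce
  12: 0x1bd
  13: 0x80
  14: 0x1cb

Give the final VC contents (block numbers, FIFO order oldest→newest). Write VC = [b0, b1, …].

0: 0x87 (blk 16, set 0) → MISS  vc=[]
1: 0x4b (blk 9, set 1) → MISS  vc=[]
2: 0x48 (blk 9, set 1) → L1-HIT  vc=[]
3: 0x80 (blk 16, set 0) → L1-HIT  vc=[]
4: 0x1ca (blk 57, set 1) → MISS  vc=[9]
5: 0x4c (blk 9, set 1) → VC-HIT  vc=[57]
6: 0xf3 (blk 30, set 6) → MISS  vc=[57]
7: 0x1bc (blk 55, set 7) → MISS  vc=[57]
8: 0x82 (blk 16, set 0) → L1-HIT  vc=[57]
9: 0x1bb (blk 55, set 7) → L1-HIT  vc=[57]
10: 0xf1 (blk 30, set 6) → L1-HIT  vc=[57]
11: 0x1ce (blk 57, set 1) → VC-HIT  vc=[9]
12: 0x1bd (blk 55, set 7) → L1-HIT  vc=[9]
13: 0x80 (blk 16, set 0) → L1-HIT  vc=[9]
14: 0x1cb (blk 57, set 1) → L1-HIT  vc=[9]

VC = [9]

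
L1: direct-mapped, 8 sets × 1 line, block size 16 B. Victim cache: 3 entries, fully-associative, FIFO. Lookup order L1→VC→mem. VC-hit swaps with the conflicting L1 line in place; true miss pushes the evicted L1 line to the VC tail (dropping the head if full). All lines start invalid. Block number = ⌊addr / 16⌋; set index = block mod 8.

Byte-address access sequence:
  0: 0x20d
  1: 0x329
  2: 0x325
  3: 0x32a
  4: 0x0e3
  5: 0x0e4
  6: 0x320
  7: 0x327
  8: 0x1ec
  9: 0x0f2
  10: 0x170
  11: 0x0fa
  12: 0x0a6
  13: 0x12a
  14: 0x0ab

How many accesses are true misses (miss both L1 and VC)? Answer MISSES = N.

  [0] addr=0x20d blk=32 s=0: MISS | VC []
  [1] addr=0x329 blk=50 s=2: MISS | VC []
  [2] addr=0x325 blk=50 s=2: L1-HIT | VC []
  [3] addr=0x32a blk=50 s=2: L1-HIT | VC []
  [4] addr=0xe3 blk=14 s=6: MISS | VC []
  [5] addr=0xe4 blk=14 s=6: L1-HIT | VC []
  [6] addr=0x320 blk=50 s=2: L1-HIT | VC []
  [7] addr=0x327 blk=50 s=2: L1-HIT | VC []
  [8] addr=0x1ec blk=30 s=6: MISS | VC [14]
  [9] addr=0xf2 blk=15 s=7: MISS | VC [14]
  [10] addr=0x170 blk=23 s=7: MISS | VC [14, 15]
  [11] addr=0xfa blk=15 s=7: VC-HIT | VC [14, 23]
  [12] addr=0xa6 blk=10 s=2: MISS | VC [14, 23, 50]
  [13] addr=0x12a blk=18 s=2: MISS | VC [23, 50, 10]
  [14] addr=0xab blk=10 s=2: VC-HIT | VC [23, 50, 18]

MISSES = 8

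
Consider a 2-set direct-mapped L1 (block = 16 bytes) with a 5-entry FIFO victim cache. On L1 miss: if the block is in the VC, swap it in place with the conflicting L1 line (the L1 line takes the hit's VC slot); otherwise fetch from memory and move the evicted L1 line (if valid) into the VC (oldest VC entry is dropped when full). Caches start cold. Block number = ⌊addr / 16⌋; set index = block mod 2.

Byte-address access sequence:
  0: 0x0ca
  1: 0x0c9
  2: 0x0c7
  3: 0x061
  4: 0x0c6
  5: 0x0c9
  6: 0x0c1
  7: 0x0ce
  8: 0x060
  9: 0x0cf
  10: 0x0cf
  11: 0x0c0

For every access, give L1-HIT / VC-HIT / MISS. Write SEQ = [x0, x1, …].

  [0] addr=0xca blk=12 s=0: MISS | VC []
  [1] addr=0xc9 blk=12 s=0: L1-HIT | VC []
  [2] addr=0xc7 blk=12 s=0: L1-HIT | VC []
  [3] addr=0x61 blk=6 s=0: MISS | VC [12]
  [4] addr=0xc6 blk=12 s=0: VC-HIT | VC [6]
  [5] addr=0xc9 blk=12 s=0: L1-HIT | VC [6]
  [6] addr=0xc1 blk=12 s=0: L1-HIT | VC [6]
  [7] addr=0xce blk=12 s=0: L1-HIT | VC [6]
  [8] addr=0x60 blk=6 s=0: VC-HIT | VC [12]
  [9] addr=0xcf blk=12 s=0: VC-HIT | VC [6]
  [10] addr=0xcf blk=12 s=0: L1-HIT | VC [6]
  [11] addr=0xc0 blk=12 s=0: L1-HIT | VC [6]

SEQ = [MISS, L1-HIT, L1-HIT, MISS, VC-HIT, L1-HIT, L1-HIT, L1-HIT, VC-HIT, VC-HIT, L1-HIT, L1-HIT]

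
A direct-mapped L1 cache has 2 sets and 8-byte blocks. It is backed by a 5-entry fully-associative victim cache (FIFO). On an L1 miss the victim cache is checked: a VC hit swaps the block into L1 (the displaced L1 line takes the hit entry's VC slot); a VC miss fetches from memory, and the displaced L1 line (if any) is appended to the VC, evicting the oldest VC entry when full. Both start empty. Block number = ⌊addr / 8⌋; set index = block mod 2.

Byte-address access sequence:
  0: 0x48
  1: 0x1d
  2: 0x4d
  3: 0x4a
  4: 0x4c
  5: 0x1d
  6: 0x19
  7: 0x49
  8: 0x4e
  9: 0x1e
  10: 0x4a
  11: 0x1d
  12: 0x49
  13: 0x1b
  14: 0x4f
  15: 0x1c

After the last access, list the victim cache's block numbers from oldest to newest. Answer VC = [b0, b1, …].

VC = [9]

0: 0x48 (blk 9, set 1) → MISS  vc=[]
1: 0x1d (blk 3, set 1) → MISS  vc=[9]
2: 0x4d (blk 9, set 1) → VC-HIT  vc=[3]
3: 0x4a (blk 9, set 1) → L1-HIT  vc=[3]
4: 0x4c (blk 9, set 1) → L1-HIT  vc=[3]
5: 0x1d (blk 3, set 1) → VC-HIT  vc=[9]
6: 0x19 (blk 3, set 1) → L1-HIT  vc=[9]
7: 0x49 (blk 9, set 1) → VC-HIT  vc=[3]
8: 0x4e (blk 9, set 1) → L1-HIT  vc=[3]
9: 0x1e (blk 3, set 1) → VC-HIT  vc=[9]
10: 0x4a (blk 9, set 1) → VC-HIT  vc=[3]
11: 0x1d (blk 3, set 1) → VC-HIT  vc=[9]
12: 0x49 (blk 9, set 1) → VC-HIT  vc=[3]
13: 0x1b (blk 3, set 1) → VC-HIT  vc=[9]
14: 0x4f (blk 9, set 1) → VC-HIT  vc=[3]
15: 0x1c (blk 3, set 1) → VC-HIT  vc=[9]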